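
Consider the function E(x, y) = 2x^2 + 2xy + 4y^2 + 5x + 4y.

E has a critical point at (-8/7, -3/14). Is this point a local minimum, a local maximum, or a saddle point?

The Hessian of E is constant: H = [[4, 2], [2, 8]].
det(H) = 4·8 − 2² = 28.
det(H) > 0 and tr(H) = 12 > 0, so H is positive definite and the point is a local minimum.

local minimum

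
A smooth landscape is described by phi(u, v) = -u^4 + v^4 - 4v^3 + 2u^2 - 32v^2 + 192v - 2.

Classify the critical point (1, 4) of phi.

saddle point

The mixed partial ∂²phi/∂u∂v is 0, so the Hessian at any point is diag(phi_uu, phi_vv) = diag(4(-3u^2 + 1), 4(3v^2 - 6v - 16)).
At (1, 4): H = diag(-8, 32).
The eigenvalues have opposite signs, so H is indefinite: a saddle point.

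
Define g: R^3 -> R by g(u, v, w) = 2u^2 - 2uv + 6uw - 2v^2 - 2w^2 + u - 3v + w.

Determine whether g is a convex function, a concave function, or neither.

g is quadratic, so its Hessian is the constant matrix H = [[4, -2, 6], [-2, -4, 0], [6, 0, -4]].
Leading principal minors: 4, -20, 224.
Neither pattern holds ⇒ H is indefinite ⇒ neither convex nor concave.

neither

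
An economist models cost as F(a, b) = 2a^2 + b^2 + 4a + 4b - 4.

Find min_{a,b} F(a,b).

F(a,b) separates as P(a) + Q(b) − 4, so its minimum is min P + min Q − 4.
P'(a) = 4a + 4 vanishes at a ∈ {-1}; Q'(b) = 2b + 4 vanishes at b ∈ {-2}.
Local minima of P (where P''>0): P(-1)=-2. Local minima of Q: Q(-2)=-4.
So the global minimum of F is P(-1) + Q(-2) − 4 = -2 − 4 − 4 = -10, attained at (-1, -2).

-10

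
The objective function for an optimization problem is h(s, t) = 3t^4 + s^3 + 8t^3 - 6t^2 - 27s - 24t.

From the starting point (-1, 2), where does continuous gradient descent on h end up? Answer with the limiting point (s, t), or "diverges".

(3, 1)

h is separable, so gradient descent decouples: s follows -∂h/∂s, t follows -∂h/∂t.
∂h/∂s = 3(s - 3)(s + 3); at s=-1 this is -24, so s increases.
∂h/∂t = 12(t - 1)(t + 1)(t + 2); at t=2 this is 144, so t decreases.
s converges to its nearest critical value 3 (a local min of the s-part); t converges to 1. The iterate converges to (3, 1).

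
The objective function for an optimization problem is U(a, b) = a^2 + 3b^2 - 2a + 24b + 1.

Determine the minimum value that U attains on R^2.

U(a,b) separates as P(a) + Q(b) + 1, so its minimum is min P + min Q + 1.
P'(a) = 2a - 2 vanishes at a ∈ {1}; Q'(b) = 6b + 24 vanishes at b ∈ {-4}.
Local minima of P (where P''>0): P(1)=-1. Local minima of Q: Q(-4)=-48.
So the global minimum of U is P(1) + Q(-4) + 1 = -1 − 48 + 1 = -48, attained at (1, -4).

-48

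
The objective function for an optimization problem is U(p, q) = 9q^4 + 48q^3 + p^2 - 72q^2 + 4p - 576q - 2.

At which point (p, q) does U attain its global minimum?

U(p,q) separates as A(p) + B(q) − 2, so its minimum is min A + min B − 2.
A'(p) = 2p + 4 vanishes at p ∈ {-2}; B'(q) = 36(q - 2)(q + 2)(q + 4) vanishes at q ∈ {-4, -2, 2}.
Local minima of A (where A''>0): A(-2)=-4. Local minima of B: B(-4)=384, B(2)=-912.
So the global minimum of U is A(-2) + B(2) − 2 = -4 − 912 − 2 = -918, attained at (-2, 2).

(-2, 2)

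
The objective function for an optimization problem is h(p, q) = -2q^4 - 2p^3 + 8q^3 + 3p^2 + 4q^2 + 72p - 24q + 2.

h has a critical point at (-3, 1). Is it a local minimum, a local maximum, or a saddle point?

The mixed partial ∂²h/∂p∂q is 0, so the Hessian at any point is diag(h_pp, h_qq) = diag(6(-2p + 1), 8(-3q^2 + 6q + 1)).
At (-3, 1): H = diag(42, 32).
Both eigenvalues are positive, so H is positive definite: a local minimum.

local minimum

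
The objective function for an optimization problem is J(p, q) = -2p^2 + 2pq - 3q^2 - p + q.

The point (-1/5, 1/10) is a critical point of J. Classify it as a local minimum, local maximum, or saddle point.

local maximum

The Hessian of J is constant: H = [[-4, 2], [2, -6]].
det(H) = (-4)·(-6) − 2² = 20.
det(H) > 0 and tr(H) = -10 < 0, so H is negative definite and the point is a local maximum.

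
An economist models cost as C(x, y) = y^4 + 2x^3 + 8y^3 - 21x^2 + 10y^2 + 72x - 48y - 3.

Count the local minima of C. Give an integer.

C separates as a function of x plus a function of y, so ∇C=0 decouples.
∂C/∂x = 6(x - 4)(x - 3) = 0 at x ∈ {3, 4}; ∂C/∂y = 4(y - 1)(y + 3)(y + 4) = 0 at y ∈ {-4, -3, 1}.
The Hessian is diagonal: diag(C_xx, C_yy). Second derivatives: C_xx(3)=-6, C_xx(4)=6; C_yy(-4)=20, C_yy(-3)=-16, C_yy(1)=80.
Local minima occur where both diagonal entries positive: (4, -4), (4, 1). Count: 2.

2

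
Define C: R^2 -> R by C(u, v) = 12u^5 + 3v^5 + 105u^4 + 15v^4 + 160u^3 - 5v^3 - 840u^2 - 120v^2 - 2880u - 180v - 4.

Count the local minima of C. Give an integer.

4

C separates as a function of u plus a function of v, so ∇C=0 decouples.
∂C/∂u = 60(u - 2)(u + 2)(u + 3)(u + 4) = 0 at u ∈ {-4, -3, -2, 2}; ∂C/∂v = 15(v - 2)(v + 1)(v + 2)(v + 3) = 0 at v ∈ {-3, -2, -1, 2}.
The Hessian is diagonal: diag(C_uu, C_vv). Second derivatives: C_uu(-4)=-720, C_uu(-3)=300, C_uu(-2)=-480, C_uu(2)=7200; C_vv(-3)=-150, C_vv(-2)=60, C_vv(-1)=-90, C_vv(2)=900.
Local minima occur where both diagonal entries positive: (-3, -2), (-3, 2), (2, -2), (2, 2). Count: 4.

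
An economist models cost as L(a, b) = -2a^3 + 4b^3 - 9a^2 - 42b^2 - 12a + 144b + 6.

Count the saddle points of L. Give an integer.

L separates as a function of a plus a function of b, so ∇L=0 decouples.
∂L/∂a = -6(a + 1)(a + 2) = 0 at a ∈ {-2, -1}; ∂L/∂b = 12(b - 4)(b - 3) = 0 at b ∈ {3, 4}.
The Hessian is diagonal: diag(L_aa, L_bb). Second derivatives: L_aa(-2)=6, L_aa(-1)=-6; L_bb(3)=-12, L_bb(4)=12.
Saddle points occur where the two diagonal entries have opposite signs: (-2, 3), (-1, 4). Count: 2.

2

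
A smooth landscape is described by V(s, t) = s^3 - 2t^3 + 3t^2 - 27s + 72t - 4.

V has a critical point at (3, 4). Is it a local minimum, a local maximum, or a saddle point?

saddle point

The mixed partial ∂²V/∂s∂t is 0, so the Hessian at any point is diag(V_ss, V_tt) = diag(6s, 6(-2t + 1)).
At (3, 4): H = diag(18, -42).
The eigenvalues have opposite signs, so H is indefinite: a saddle point.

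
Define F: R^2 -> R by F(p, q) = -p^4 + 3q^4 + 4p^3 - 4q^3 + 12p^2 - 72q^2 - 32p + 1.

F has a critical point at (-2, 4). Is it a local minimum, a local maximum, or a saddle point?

saddle point

The mixed partial ∂²F/∂p∂q is 0, so the Hessian at any point is diag(F_pp, F_qq) = diag(12(-p^2 + 2p + 2), 12(3q^2 - 2q - 12)).
At (-2, 4): H = diag(-72, 336).
The eigenvalues have opposite signs, so H is indefinite: a saddle point.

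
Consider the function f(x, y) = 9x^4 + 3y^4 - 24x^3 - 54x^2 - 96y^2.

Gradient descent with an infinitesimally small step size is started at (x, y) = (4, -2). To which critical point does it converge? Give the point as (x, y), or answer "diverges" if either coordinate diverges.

(3, -4)

f is separable, so gradient descent decouples: x follows -∂f/∂x, y follows -∂f/∂y.
∂f/∂x = 36x(x - 3)(x + 1); at x=4 this is 720, so x decreases.
∂f/∂y = 12y(y - 4)(y + 4); at y=-2 this is 288, so y decreases.
x converges to its nearest critical value 3 (a local min of the x-part); y converges to -4. The iterate converges to (3, -4).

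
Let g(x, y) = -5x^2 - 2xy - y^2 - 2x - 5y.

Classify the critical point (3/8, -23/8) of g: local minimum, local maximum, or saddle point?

The Hessian of g is constant: H = [[-10, -2], [-2, -2]].
det(H) = (-10)·(-2) − (-2)² = 16.
det(H) > 0 and tr(H) = -12 < 0, so H is negative definite and the point is a local maximum.

local maximum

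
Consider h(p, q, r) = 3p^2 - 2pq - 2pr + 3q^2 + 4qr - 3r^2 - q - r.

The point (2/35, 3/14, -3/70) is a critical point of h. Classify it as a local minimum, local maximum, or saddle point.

saddle point

The Hessian is constant: H = [[6, -2, -2], [-2, 6, 4], [-2, 4, -6]].
Leading principal minors: Δ₁ = 6, Δ₂ = 32, Δ₃ = -280.
The minors fit neither the all-positive nor the alternating-sign pattern, so H is indefinite: a saddle point.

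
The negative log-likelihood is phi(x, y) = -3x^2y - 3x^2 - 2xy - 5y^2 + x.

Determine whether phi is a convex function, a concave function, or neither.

neither

The term -3x^2y is cubic, so the Hessian is not constant.
∂²phi/∂x² = -6y - 6, which takes both signs as y varies (negative for sufficiently large y). A diagonal entry of the Hessian changing sign means the Hessian is neither positive- nor negative-semidefinite on all of R^2.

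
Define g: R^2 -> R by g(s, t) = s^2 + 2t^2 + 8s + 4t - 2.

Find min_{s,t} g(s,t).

-20

g(s,t) separates as P(s) + Q(t) − 2, so its minimum is min P + min Q − 2.
P'(s) = 2s + 8 vanishes at s ∈ {-4}; Q'(t) = 4(t + 1) vanishes at t ∈ {-1}.
Local minima of P (where P''>0): P(-4)=-16. Local minima of Q: Q(-1)=-2.
So the global minimum of g is P(-4) + Q(-1) − 2 = -16 − 2 − 2 = -20, attained at (-4, -1).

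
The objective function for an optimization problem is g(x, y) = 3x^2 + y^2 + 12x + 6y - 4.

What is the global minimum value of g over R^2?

-25

g(x,y) separates as P(x) + Q(y) − 4, so its minimum is min P + min Q − 4.
P'(x) = 6x + 12 vanishes at x ∈ {-2}; Q'(y) = 2y + 6 vanishes at y ∈ {-3}.
Local minima of P (where P''>0): P(-2)=-12. Local minima of Q: Q(-3)=-9.
So the global minimum of g is P(-2) + Q(-3) − 4 = -12 − 9 − 4 = -25, attained at (-2, -3).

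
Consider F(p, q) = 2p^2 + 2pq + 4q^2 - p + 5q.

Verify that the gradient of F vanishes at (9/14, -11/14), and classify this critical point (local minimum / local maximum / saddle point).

local minimum

∇F = (4p + 2q - 1, 2p + 8q + 5); substituting (9/14, -11/14) gives ∇F = (0, 0), so (9/14, -11/14) is indeed a critical point.
The Hessian of F is constant: H = [[4, 2], [2, 8]].
det(H) = 4·8 − 2² = 28.
det(H) > 0 and tr(H) = 12 > 0, so H is positive definite and the point is a local minimum.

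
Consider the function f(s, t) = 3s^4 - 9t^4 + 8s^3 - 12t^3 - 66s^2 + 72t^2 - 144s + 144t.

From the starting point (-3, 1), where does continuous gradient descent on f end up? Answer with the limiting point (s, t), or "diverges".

f is separable, so gradient descent decouples: s follows -∂f/∂s, t follows -∂f/∂t.
∂f/∂s = 12(s - 3)(s + 1)(s + 4); at s=-3 this is 144, so s decreases.
∂f/∂t = -36(t - 2)(t + 1)(t + 2); at t=1 this is 216, so t decreases.
s converges to its nearest critical value -4 (a local min of the s-part); t converges to -1. The iterate converges to (-4, -1).

(-4, -1)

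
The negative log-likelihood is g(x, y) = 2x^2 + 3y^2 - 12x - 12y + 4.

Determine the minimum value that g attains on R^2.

g(x,y) separates as P(x) + Q(y) + 4, so its minimum is min P + min Q + 4.
P'(x) = 4x - 12 vanishes at x ∈ {3}; Q'(y) = 6y - 12 vanishes at y ∈ {2}.
Local minima of P (where P''>0): P(3)=-18. Local minima of Q: Q(2)=-12.
So the global minimum of g is P(3) + Q(2) + 4 = -18 − 12 + 4 = -26, attained at (3, 2).

-26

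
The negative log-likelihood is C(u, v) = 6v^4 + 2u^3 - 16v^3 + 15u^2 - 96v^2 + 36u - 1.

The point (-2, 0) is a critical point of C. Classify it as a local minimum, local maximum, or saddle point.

The mixed partial ∂²C/∂u∂v is 0, so the Hessian at any point is diag(C_uu, C_vv) = diag(6(2u + 5), 24(3v^2 - 4v - 8)).
At (-2, 0): H = diag(6, -192).
The eigenvalues have opposite signs, so H is indefinite: a saddle point.

saddle point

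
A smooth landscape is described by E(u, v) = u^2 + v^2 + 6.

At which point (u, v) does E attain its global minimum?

E(u,v) separates as P(u) + Q(v) + 6, so its minimum is min P + min Q + 6.
P'(u) = 2u vanishes at u ∈ {0}; Q'(v) = 2v vanishes at v ∈ {0}.
Local minima of P (where P''>0): P(0)=0. Local minima of Q: Q(0)=0.
So the global minimum of E is P(0) + Q(0) + 6 = 0 + 0 + 6 = 6, attained at (0, 0).

(0, 0)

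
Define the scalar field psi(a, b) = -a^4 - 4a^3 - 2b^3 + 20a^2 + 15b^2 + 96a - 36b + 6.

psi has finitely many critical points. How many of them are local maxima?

2

psi separates as a function of a plus a function of b, so ∇psi=0 decouples.
∂psi/∂a = -4(a - 3)(a + 2)(a + 4) = 0 at a ∈ {-4, -2, 3}; ∂psi/∂b = -6(b - 3)(b - 2) = 0 at b ∈ {2, 3}.
The Hessian is diagonal: diag(psi_aa, psi_bb). Second derivatives: psi_aa(-4)=-56, psi_aa(-2)=40, psi_aa(3)=-140; psi_bb(2)=6, psi_bb(3)=-6.
Local maxima occur where both diagonal entries negative: (-4, 3), (3, 3). Count: 2.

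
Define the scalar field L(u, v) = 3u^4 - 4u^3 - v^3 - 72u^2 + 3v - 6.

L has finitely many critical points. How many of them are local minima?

L separates as a function of u plus a function of v, so ∇L=0 decouples.
∂L/∂u = 12u(u - 4)(u + 3) = 0 at u ∈ {-3, 0, 4}; ∂L/∂v = -3(v - 1)(v + 1) = 0 at v ∈ {-1, 1}.
The Hessian is diagonal: diag(L_uu, L_vv). Second derivatives: L_uu(-3)=252, L_uu(0)=-144, L_uu(4)=336; L_vv(-1)=6, L_vv(1)=-6.
Local minima occur where both diagonal entries positive: (-3, -1), (4, -1). Count: 2.

2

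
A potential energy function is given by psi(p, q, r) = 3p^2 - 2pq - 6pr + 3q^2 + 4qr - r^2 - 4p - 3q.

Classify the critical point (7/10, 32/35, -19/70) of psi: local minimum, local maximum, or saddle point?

The Hessian is constant: H = [[6, -2, -6], [-2, 6, 4], [-6, 4, -2]].
Leading principal minors: Δ₁ = 6, Δ₂ = 32, Δ₃ = -280.
The minors fit neither the all-positive nor the alternating-sign pattern, so H is indefinite: a saddle point.

saddle point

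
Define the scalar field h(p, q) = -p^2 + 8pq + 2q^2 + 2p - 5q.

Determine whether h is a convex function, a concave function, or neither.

neither

h is quadratic, so its Hessian is the constant matrix H = [[-2, 8], [8, 4]].
det(H) = -72, tr(H) = 2.
det(H) < 0, so H is indefinite: neither convex nor concave.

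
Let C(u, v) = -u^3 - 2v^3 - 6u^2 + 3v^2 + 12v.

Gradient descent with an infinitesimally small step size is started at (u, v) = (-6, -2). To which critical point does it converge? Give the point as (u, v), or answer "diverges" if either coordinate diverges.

C is separable, so gradient descent decouples: u follows -∂C/∂u, v follows -∂C/∂v.
∂C/∂u = -3u(u + 4); at u=-6 this is -36, so u increases.
∂C/∂v = -6(v - 2)(v + 1); at v=-2 this is -24, so v increases.
u converges to its nearest critical value -4 (a local min of the u-part); v converges to -1. The iterate converges to (-4, -1).

(-4, -1)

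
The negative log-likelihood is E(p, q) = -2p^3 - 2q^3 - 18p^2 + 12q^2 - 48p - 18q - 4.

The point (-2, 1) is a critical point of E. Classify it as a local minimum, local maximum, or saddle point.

saddle point

The mixed partial ∂²E/∂p∂q is 0, so the Hessian at any point is diag(E_pp, E_qq) = diag(-12(p + 3), 12(-q + 2)).
At (-2, 1): H = diag(-12, 12).
The eigenvalues have opposite signs, so H is indefinite: a saddle point.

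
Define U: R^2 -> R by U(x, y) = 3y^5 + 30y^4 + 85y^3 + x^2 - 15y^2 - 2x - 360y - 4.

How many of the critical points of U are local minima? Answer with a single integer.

2

U separates as a function of x plus a function of y, so ∇U=0 decouples.
∂U/∂x = 2(x - 1) = 0 at x ∈ {1}; ∂U/∂y = 15(y - 1)(y + 2)(y + 3)(y + 4) = 0 at y ∈ {-4, -3, -2, 1}.
The Hessian is diagonal: diag(U_xx, U_yy). Second derivatives: U_xx(1)=2; U_yy(-4)=-150, U_yy(-3)=60, U_yy(-2)=-90, U_yy(1)=900.
Local minima occur where both diagonal entries positive: (1, -3), (1, 1). Count: 2.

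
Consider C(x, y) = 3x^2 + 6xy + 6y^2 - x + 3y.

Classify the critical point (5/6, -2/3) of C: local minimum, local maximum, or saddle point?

local minimum

The Hessian of C is constant: H = [[6, 6], [6, 12]].
det(H) = 6·12 − 6² = 36.
det(H) > 0 and tr(H) = 18 > 0, so H is positive definite and the point is a local minimum.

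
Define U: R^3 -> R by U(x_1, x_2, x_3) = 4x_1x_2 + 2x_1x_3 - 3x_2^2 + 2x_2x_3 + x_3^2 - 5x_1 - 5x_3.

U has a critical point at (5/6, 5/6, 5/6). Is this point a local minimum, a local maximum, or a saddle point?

The Hessian is constant: H = [[0, 4, 2], [4, -6, 2], [2, 2, 2]].
Leading principal minors: Δ₁ = 0, Δ₂ = -16, Δ₃ = 24.
The minors fit neither the all-positive nor the alternating-sign pattern, so H is indefinite: a saddle point.

saddle point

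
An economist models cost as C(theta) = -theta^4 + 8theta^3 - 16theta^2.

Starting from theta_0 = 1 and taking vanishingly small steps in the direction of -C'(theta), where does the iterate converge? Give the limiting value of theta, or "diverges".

C'(theta) = -4theta(theta - 4)(theta - 2), so C'(1) = -12.
Gradient descent moves in the -C' direction, i.e. theta is increasing.
The nearest critical point in that direction is theta = 2, where C'' = 16 > 0 (a local minimum). The iterate converges there.

2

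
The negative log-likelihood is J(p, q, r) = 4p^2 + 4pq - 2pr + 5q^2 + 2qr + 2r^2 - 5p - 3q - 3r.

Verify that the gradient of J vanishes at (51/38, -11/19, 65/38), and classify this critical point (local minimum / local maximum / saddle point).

local minimum

∇J = (8p + 4q - 2r - 5, 4p + 10q + 2r - 3, -2p + 2q + 4r - 3); substituting (51/38, -11/19, 65/38) gives ∇J = (0, 0, 0), so (51/38, -11/19, 65/38) is indeed a critical point.
The Hessian is constant: H = [[8, 4, -2], [4, 10, 2], [-2, 2, 4]].
Leading principal minors: Δ₁ = 8, Δ₂ = 64, Δ₃ = 152.
All leading minors are positive, so H is positive definite: a local minimum.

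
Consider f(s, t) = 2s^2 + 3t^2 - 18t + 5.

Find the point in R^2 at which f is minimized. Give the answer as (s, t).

(0, 3)

f(s,t) separates as P(s) + Q(t) + 5, so its minimum is min P + min Q + 5.
P'(s) = 4s vanishes at s ∈ {0}; Q'(t) = 6(t - 3) vanishes at t ∈ {3}.
Local minima of P (where P''>0): P(0)=0. Local minima of Q: Q(3)=-27.
So the global minimum of f is P(0) + Q(3) + 5 = 0 − 27 + 5 = -22, attained at (0, 3).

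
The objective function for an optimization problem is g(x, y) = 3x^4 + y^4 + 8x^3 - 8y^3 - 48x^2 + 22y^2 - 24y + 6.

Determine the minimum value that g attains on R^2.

-515

g(x,y) separates as P(x) + Q(y) + 6, so its minimum is min P + min Q + 6.
P'(x) = 12x(x - 2)(x + 4) vanishes at x ∈ {-4, 0, 2}; Q'(y) = 4(y - 3)(y - 2)(y - 1) vanishes at y ∈ {1, 2, 3}.
Local minima of P (where P''>0): P(-4)=-512, P(2)=-80. Local minima of Q: Q(1)=-9, Q(3)=-9.
So the global minimum of g is P(-4) + Q(1) + 6 = -512 − 9 + 6 = -515, attained at (-4, 1).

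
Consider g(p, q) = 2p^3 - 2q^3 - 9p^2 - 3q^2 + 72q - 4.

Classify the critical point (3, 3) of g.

The mixed partial ∂²g/∂p∂q is 0, so the Hessian at any point is diag(g_pp, g_qq) = diag(6(2p - 3), -6(2q + 1)).
At (3, 3): H = diag(18, -42).
The eigenvalues have opposite signs, so H is indefinite: a saddle point.

saddle point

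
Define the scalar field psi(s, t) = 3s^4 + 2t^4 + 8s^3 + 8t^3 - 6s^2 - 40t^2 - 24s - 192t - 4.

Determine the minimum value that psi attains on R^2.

psi(s,t) separates as P(s) + Q(t) − 4, so its minimum is min P + min Q − 4.
P'(s) = 12(s - 1)(s + 1)(s + 2) vanishes at s ∈ {-2, -1, 1}; Q'(t) = 8(t - 3)(t + 2)(t + 4) vanishes at t ∈ {-4, -2, 3}.
Local minima of P (where P''>0): P(-2)=8, P(1)=-19. Local minima of Q: Q(-4)=128, Q(3)=-558.
So the global minimum of psi is P(1) + Q(3) − 4 = -19 − 558 − 4 = -581, attained at (1, 3).

-581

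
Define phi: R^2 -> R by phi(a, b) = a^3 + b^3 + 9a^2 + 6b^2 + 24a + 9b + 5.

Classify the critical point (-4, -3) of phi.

local maximum

The mixed partial ∂²phi/∂a∂b is 0, so the Hessian at any point is diag(phi_aa, phi_bb) = diag(6(a + 3), 6(b + 2)).
At (-4, -3): H = diag(-6, -6).
Both eigenvalues are negative, so H is negative definite: a local maximum.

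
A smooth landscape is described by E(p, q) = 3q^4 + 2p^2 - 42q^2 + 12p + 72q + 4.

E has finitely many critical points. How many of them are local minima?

2

E separates as a function of p plus a function of q, so ∇E=0 decouples.
∂E/∂p = 4(p + 3) = 0 at p ∈ {-3}; ∂E/∂q = 12(q - 2)(q - 1)(q + 3) = 0 at q ∈ {-3, 1, 2}.
The Hessian is diagonal: diag(E_pp, E_qq). Second derivatives: E_pp(-3)=4; E_qq(-3)=240, E_qq(1)=-48, E_qq(2)=60.
Local minima occur where both diagonal entries positive: (-3, -3), (-3, 2). Count: 2.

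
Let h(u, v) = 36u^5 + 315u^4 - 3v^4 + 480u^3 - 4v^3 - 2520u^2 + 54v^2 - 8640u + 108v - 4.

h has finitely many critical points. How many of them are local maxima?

4

h separates as a function of u plus a function of v, so ∇h=0 decouples.
∂h/∂u = 180(u - 2)(u + 2)(u + 3)(u + 4) = 0 at u ∈ {-4, -3, -2, 2}; ∂h/∂v = -12(v - 3)(v + 1)(v + 3) = 0 at v ∈ {-3, -1, 3}.
The Hessian is diagonal: diag(h_uu, h_vv). Second derivatives: h_uu(-4)=-2160, h_uu(-3)=900, h_uu(-2)=-1440, h_uu(2)=21600; h_vv(-3)=-144, h_vv(-1)=96, h_vv(3)=-288.
Local maxima occur where both diagonal entries negative: (-4, -3), (-4, 3), (-2, -3), (-2, 3). Count: 4.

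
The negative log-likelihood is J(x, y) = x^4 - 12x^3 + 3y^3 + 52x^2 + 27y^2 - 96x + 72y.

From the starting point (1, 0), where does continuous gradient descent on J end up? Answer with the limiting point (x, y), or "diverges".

(2, -2)

J is separable, so gradient descent decouples: x follows -∂J/∂x, y follows -∂J/∂y.
∂J/∂x = 4(x - 4)(x - 3)(x - 2); at x=1 this is -24, so x increases.
∂J/∂y = 9(y + 2)(y + 4); at y=0 this is 72, so y decreases.
x converges to its nearest critical value 2 (a local min of the x-part); y converges to -2. The iterate converges to (2, -2).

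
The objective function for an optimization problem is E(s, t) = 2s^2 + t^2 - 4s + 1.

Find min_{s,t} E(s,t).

E(s,t) separates as P(s) + Q(t) + 1, so its minimum is min P + min Q + 1.
P'(s) = 4s - 4 vanishes at s ∈ {1}; Q'(t) = 2t vanishes at t ∈ {0}.
Local minima of P (where P''>0): P(1)=-2. Local minima of Q: Q(0)=0.
So the global minimum of E is P(1) + Q(0) + 1 = -2 + 0 + 1 = -1, attained at (1, 0).

-1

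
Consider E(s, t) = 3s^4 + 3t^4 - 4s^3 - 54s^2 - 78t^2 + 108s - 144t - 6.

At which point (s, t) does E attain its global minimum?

E(s,t) separates as P(s) + Q(t) − 6, so its minimum is min P + min Q − 6.
P'(s) = 12(s - 3)(s - 1)(s + 3) vanishes at s ∈ {-3, 1, 3}; Q'(t) = 12(t - 4)(t + 1)(t + 3) vanishes at t ∈ {-3, -1, 4}.
Local minima of P (where P''>0): P(-3)=-459, P(3)=-27. Local minima of Q: Q(-3)=-27, Q(4)=-1056.
So the global minimum of E is P(-3) + Q(4) − 6 = -459 − 1056 − 6 = -1521, attained at (-3, 4).

(-3, 4)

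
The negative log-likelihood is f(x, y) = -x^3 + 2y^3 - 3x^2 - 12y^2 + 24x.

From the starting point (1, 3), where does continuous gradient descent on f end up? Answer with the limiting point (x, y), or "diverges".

f is separable, so gradient descent decouples: x follows -∂f/∂x, y follows -∂f/∂y.
∂f/∂x = -3(x - 2)(x + 4); at x=1 this is 15, so x decreases.
∂f/∂y = 6y(y - 4); at y=3 this is -18, so y increases.
x converges to its nearest critical value -4 (a local min of the x-part); y converges to 4. The iterate converges to (-4, 4).

(-4, 4)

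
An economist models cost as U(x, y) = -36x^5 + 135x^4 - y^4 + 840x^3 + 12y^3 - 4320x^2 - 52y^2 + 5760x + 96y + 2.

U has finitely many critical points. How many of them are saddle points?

6

U separates as a function of x plus a function of y, so ∇U=0 decouples.
∂U/∂x = -180(x - 4)(x - 2)(x - 1)(x + 4) = 0 at x ∈ {-4, 1, 2, 4}; ∂U/∂y = -4(y - 4)(y - 3)(y - 2) = 0 at y ∈ {2, 3, 4}.
The Hessian is diagonal: diag(U_xx, U_yy). Second derivatives: U_xx(-4)=43200, U_xx(1)=-2700, U_xx(2)=2160, U_xx(4)=-8640; U_yy(2)=-8, U_yy(3)=4, U_yy(4)=-8.
Saddle points occur where the two diagonal entries have opposite signs: (-4, 2), (-4, 4), (1, 3), (2, 2), (2, 4), (4, 3). Count: 6.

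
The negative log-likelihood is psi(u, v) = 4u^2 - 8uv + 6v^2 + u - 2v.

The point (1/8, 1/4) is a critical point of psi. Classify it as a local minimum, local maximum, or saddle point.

The Hessian of psi is constant: H = [[8, -8], [-8, 12]].
det(H) = 8·12 − (-8)² = 32.
det(H) > 0 and tr(H) = 20 > 0, so H is positive definite and the point is a local minimum.

local minimum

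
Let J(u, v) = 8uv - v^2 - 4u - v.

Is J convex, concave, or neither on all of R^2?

neither

J is quadratic, so its Hessian is the constant matrix H = [[0, 8], [8, -2]].
det(H) = -64, tr(H) = -2.
det(H) < 0, so H is indefinite: neither convex nor concave.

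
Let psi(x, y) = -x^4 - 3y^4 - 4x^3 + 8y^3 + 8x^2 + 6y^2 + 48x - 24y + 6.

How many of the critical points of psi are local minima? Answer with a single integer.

psi separates as a function of x plus a function of y, so ∇psi=0 decouples.
∂psi/∂x = -4(x - 2)(x + 2)(x + 3) = 0 at x ∈ {-3, -2, 2}; ∂psi/∂y = -12(y - 2)(y - 1)(y + 1) = 0 at y ∈ {-1, 1, 2}.
The Hessian is diagonal: diag(psi_xx, psi_yy). Second derivatives: psi_xx(-3)=-20, psi_xx(-2)=16, psi_xx(2)=-80; psi_yy(-1)=-72, psi_yy(1)=24, psi_yy(2)=-36.
Local minima occur where both diagonal entries positive: (-2, 1). Count: 1.

1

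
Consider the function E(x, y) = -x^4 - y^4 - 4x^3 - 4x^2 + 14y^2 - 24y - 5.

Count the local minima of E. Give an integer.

E separates as a function of x plus a function of y, so ∇E=0 decouples.
∂E/∂x = -4x(x + 1)(x + 2) = 0 at x ∈ {-2, -1, 0}; ∂E/∂y = -4(y - 2)(y - 1)(y + 3) = 0 at y ∈ {-3, 1, 2}.
The Hessian is diagonal: diag(E_xx, E_yy). Second derivatives: E_xx(-2)=-8, E_xx(-1)=4, E_xx(0)=-8; E_yy(-3)=-80, E_yy(1)=16, E_yy(2)=-20.
Local minima occur where both diagonal entries positive: (-1, 1). Count: 1.

1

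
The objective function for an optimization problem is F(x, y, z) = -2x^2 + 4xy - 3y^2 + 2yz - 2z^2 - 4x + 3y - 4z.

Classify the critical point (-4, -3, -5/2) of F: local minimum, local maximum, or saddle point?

local maximum

The Hessian is constant: H = [[-4, 4, 0], [4, -6, 2], [0, 2, -4]].
Leading principal minors: Δ₁ = -4, Δ₂ = 8, Δ₃ = -16.
The minors alternate sign starting negative (−, +, −), so H is negative definite: a local maximum.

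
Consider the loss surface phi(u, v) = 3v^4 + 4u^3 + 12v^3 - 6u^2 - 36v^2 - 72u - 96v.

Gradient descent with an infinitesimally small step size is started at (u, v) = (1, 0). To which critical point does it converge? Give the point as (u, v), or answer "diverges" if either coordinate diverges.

(3, 2)

phi is separable, so gradient descent decouples: u follows -∂phi/∂u, v follows -∂phi/∂v.
∂phi/∂u = 12(u - 3)(u + 2); at u=1 this is -72, so u increases.
∂phi/∂v = 12(v - 2)(v + 1)(v + 4); at v=0 this is -96, so v increases.
u converges to its nearest critical value 3 (a local min of the u-part); v converges to 2. The iterate converges to (3, 2).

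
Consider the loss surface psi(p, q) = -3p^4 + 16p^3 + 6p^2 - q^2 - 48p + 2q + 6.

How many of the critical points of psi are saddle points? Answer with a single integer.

psi separates as a function of p plus a function of q, so ∇psi=0 decouples.
∂psi/∂p = -12(p - 4)(p - 1)(p + 1) = 0 at p ∈ {-1, 1, 4}; ∂psi/∂q = -2(q - 1) = 0 at q ∈ {1}.
The Hessian is diagonal: diag(psi_pp, psi_qq). Second derivatives: psi_pp(-1)=-120, psi_pp(1)=72, psi_pp(4)=-180; psi_qq(1)=-2.
Saddle points occur where the two diagonal entries have opposite signs: (1, 1). Count: 1.

1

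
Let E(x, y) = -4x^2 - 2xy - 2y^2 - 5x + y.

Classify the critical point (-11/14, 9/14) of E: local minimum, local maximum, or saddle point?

The Hessian of E is constant: H = [[-8, -2], [-2, -4]].
det(H) = (-8)·(-4) − (-2)² = 28.
det(H) > 0 and tr(H) = -12 < 0, so H is negative definite and the point is a local maximum.

local maximum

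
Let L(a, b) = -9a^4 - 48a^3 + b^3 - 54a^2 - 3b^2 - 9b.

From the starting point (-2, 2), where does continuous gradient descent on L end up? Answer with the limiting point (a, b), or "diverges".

L is separable, so gradient descent decouples: a follows -∂L/∂a, b follows -∂L/∂b.
∂L/∂a = -36a(a + 1)(a + 3); at a=-2 this is -72, so a increases.
∂L/∂b = 3(b - 3)(b + 1); at b=2 this is -9, so b increases.
a converges to its nearest critical value -1 (a local min of the a-part); b converges to 3. The iterate converges to (-1, 3).

(-1, 3)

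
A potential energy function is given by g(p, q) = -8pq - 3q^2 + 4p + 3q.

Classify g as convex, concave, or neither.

g is quadratic, so its Hessian is the constant matrix H = [[0, -8], [-8, -6]].
det(H) = -64, tr(H) = -6.
det(H) < 0, so H is indefinite: neither convex nor concave.

neither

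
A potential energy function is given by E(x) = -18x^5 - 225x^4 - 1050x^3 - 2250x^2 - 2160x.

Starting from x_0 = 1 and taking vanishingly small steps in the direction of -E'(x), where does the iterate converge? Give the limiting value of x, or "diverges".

E'(x) = -90(x + 1)(x + 2)(x + 3)(x + 4), so E'(1) = -10800.
Gradient descent moves in the -E' direction, i.e. x is increasing.
There is no critical point above x=1, and E' keeps the same sign, so the iterate runs off to +∞.

diverges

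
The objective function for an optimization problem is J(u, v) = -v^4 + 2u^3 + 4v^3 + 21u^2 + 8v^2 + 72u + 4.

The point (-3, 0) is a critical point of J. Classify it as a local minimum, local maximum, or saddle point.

The mixed partial ∂²J/∂u∂v is 0, so the Hessian at any point is diag(J_uu, J_vv) = diag(6(2u + 7), 4(-3v^2 + 6v + 4)).
At (-3, 0): H = diag(6, 16).
Both eigenvalues are positive, so H is positive definite: a local minimum.

local minimum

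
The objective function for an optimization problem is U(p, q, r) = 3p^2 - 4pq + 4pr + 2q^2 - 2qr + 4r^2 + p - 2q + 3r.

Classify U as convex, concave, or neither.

convex

U is quadratic, so its Hessian is the constant matrix H = [[6, -4, 4], [-4, 4, -2], [4, -2, 8]].
Leading principal minors: 6, 8, 40.
All positive ⇒ H ≻ 0 ⇒ convex.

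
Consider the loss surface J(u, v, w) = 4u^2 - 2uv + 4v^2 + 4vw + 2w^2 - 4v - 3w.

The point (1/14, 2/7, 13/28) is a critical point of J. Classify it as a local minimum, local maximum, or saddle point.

local minimum

The Hessian is constant: H = [[8, -2, 0], [-2, 8, 4], [0, 4, 4]].
Leading principal minors: Δ₁ = 8, Δ₂ = 60, Δ₃ = 112.
All leading minors are positive, so H is positive definite: a local minimum.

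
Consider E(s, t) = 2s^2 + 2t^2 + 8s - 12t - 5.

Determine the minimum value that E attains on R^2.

-31

E(s,t) separates as P(s) + Q(t) − 5, so its minimum is min P + min Q − 5.
P'(s) = 4s + 8 vanishes at s ∈ {-2}; Q'(t) = 4(t - 3) vanishes at t ∈ {3}.
Local minima of P (where P''>0): P(-2)=-8. Local minima of Q: Q(3)=-18.
So the global minimum of E is P(-2) + Q(3) − 5 = -8 − 18 − 5 = -31, attained at (-2, 3).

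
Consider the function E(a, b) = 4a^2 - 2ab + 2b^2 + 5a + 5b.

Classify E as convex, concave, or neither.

convex

E is quadratic, so its Hessian is the constant matrix H = [[8, -2], [-2, 4]].
det(H) = 28, tr(H) = 12.
det(H) > 0 and tr(H) > 0, so H is positive definite everywhere: convex.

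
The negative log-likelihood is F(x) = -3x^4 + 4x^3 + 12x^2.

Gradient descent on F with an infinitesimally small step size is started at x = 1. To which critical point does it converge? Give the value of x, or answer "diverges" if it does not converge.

0

F'(x) = -12x(x - 2)(x + 1), so F'(1) = 24.
Gradient descent moves in the -F' direction, i.e. x is decreasing.
The nearest critical point in that direction is x = 0, where F'' = 24 > 0 (a local minimum). The iterate converges there.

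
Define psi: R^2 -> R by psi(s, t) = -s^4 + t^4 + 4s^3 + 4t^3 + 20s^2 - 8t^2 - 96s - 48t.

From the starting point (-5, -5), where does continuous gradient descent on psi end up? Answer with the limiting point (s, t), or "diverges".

psi is separable, so gradient descent decouples: s follows -∂psi/∂s, t follows -∂psi/∂t.
∂psi/∂s = -4(s - 4)(s - 2)(s + 3); at s=-5 this is 504, so s decreases.
∂psi/∂t = 4(t - 2)(t + 2)(t + 3); at t=-5 this is -168, so t increases.
The s-coordinate has no critical point in that direction and runs off to infinity.

diverges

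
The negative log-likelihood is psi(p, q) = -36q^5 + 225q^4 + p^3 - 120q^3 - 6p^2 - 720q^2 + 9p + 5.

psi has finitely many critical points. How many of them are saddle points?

psi separates as a function of p plus a function of q, so ∇psi=0 decouples.
∂psi/∂p = 3(p - 3)(p - 1) = 0 at p ∈ {1, 3}; ∂psi/∂q = -180q(q - 4)(q - 2)(q + 1) = 0 at q ∈ {-1, 0, 2, 4}.
The Hessian is diagonal: diag(psi_pp, psi_qq). Second derivatives: psi_pp(1)=-6, psi_pp(3)=6; psi_qq(-1)=2700, psi_qq(0)=-1440, psi_qq(2)=2160, psi_qq(4)=-7200.
Saddle points occur where the two diagonal entries have opposite signs: (1, -1), (1, 2), (3, 0), (3, 4). Count: 4.

4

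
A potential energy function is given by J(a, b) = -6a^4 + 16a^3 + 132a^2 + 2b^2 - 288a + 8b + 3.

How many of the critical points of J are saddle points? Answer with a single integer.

2

J separates as a function of a plus a function of b, so ∇J=0 decouples.
∂J/∂a = -24(a - 4)(a - 1)(a + 3) = 0 at a ∈ {-3, 1, 4}; ∂J/∂b = 4(b + 2) = 0 at b ∈ {-2}.
The Hessian is diagonal: diag(J_aa, J_bb). Second derivatives: J_aa(-3)=-672, J_aa(1)=288, J_aa(4)=-504; J_bb(-2)=4.
Saddle points occur where the two diagonal entries have opposite signs: (-3, -2), (4, -2). Count: 2.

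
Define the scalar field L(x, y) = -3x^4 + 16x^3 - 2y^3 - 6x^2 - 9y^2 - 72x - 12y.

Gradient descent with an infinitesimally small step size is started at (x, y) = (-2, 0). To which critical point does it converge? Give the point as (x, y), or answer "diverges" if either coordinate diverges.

diverges

L is separable, so gradient descent decouples: x follows -∂L/∂x, y follows -∂L/∂y.
∂L/∂x = -12(x - 3)(x - 2)(x + 1); at x=-2 this is 240, so x decreases.
∂L/∂y = -6(y + 1)(y + 2); at y=0 this is -12, so y increases.
The x-coordinate has no critical point in that direction and runs off to infinity.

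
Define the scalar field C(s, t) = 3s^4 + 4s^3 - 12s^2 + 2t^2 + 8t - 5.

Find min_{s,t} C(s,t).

C(s,t) separates as P(s) + Q(t) − 5, so its minimum is min P + min Q − 5.
P'(s) = 12s(s - 1)(s + 2) vanishes at s ∈ {-2, 0, 1}; Q'(t) = 4(t + 2) vanishes at t ∈ {-2}.
Local minima of P (where P''>0): P(-2)=-32, P(1)=-5. Local minima of Q: Q(-2)=-8.
So the global minimum of C is P(-2) + Q(-2) − 5 = -32 − 8 − 5 = -45, attained at (-2, -2).

-45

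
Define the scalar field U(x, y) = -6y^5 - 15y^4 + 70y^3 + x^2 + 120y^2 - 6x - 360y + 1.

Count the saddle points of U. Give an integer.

U separates as a function of x plus a function of y, so ∇U=0 decouples.
∂U/∂x = 2(x - 3) = 0 at x ∈ {3}; ∂U/∂y = -30(y - 2)(y - 1)(y + 2)(y + 3) = 0 at y ∈ {-3, -2, 1, 2}.
The Hessian is diagonal: diag(U_xx, U_yy). Second derivatives: U_xx(3)=2; U_yy(-3)=600, U_yy(-2)=-360, U_yy(1)=360, U_yy(2)=-600.
Saddle points occur where the two diagonal entries have opposite signs: (3, -2), (3, 2). Count: 2.

2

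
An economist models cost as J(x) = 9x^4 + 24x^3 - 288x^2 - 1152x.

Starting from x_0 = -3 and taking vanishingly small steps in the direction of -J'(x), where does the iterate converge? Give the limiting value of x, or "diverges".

J'(x) = 36(x - 4)(x + 2)(x + 4), so J'(-3) = 252.
Gradient descent moves in the -J' direction, i.e. x is decreasing.
The nearest critical point in that direction is x = -4, where J'' = 576 > 0 (a local minimum). The iterate converges there.

-4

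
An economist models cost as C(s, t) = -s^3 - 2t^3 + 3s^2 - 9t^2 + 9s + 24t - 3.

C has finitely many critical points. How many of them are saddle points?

2

C separates as a function of s plus a function of t, so ∇C=0 decouples.
∂C/∂s = -3(s - 3)(s + 1) = 0 at s ∈ {-1, 3}; ∂C/∂t = -6(t - 1)(t + 4) = 0 at t ∈ {-4, 1}.
The Hessian is diagonal: diag(C_ss, C_tt). Second derivatives: C_ss(-1)=12, C_ss(3)=-12; C_tt(-4)=30, C_tt(1)=-30.
Saddle points occur where the two diagonal entries have opposite signs: (-1, 1), (3, -4). Count: 2.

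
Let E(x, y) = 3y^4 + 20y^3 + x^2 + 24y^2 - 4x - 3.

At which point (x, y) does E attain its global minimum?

E(x,y) separates as P(x) + Q(y) − 3, so its minimum is min P + min Q − 3.
P'(x) = 2x - 4 vanishes at x ∈ {2}; Q'(y) = 12y(y + 1)(y + 4) vanishes at y ∈ {-4, -1, 0}.
Local minima of P (where P''>0): P(2)=-4. Local minima of Q: Q(-4)=-128, Q(0)=0.
So the global minimum of E is P(2) + Q(-4) − 3 = -4 − 128 − 3 = -135, attained at (2, -4).

(2, -4)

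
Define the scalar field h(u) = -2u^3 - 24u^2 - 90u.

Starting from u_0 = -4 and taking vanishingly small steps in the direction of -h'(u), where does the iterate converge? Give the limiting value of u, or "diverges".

-5

h'(u) = -6(u + 3)(u + 5), so h'(-4) = 6.
Gradient descent moves in the -h' direction, i.e. u is decreasing.
The nearest critical point in that direction is u = -5, where h'' = 12 > 0 (a local minimum). The iterate converges there.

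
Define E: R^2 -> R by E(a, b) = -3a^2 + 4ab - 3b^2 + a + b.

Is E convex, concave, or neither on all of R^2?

E is quadratic, so its Hessian is the constant matrix H = [[-6, 4], [4, -6]].
det(H) = 20, tr(H) = -12.
det(H) > 0 and tr(H) < 0, so H is negative definite everywhere: concave.

concave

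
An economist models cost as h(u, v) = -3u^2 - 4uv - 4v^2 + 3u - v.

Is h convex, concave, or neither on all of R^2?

h is quadratic, so its Hessian is the constant matrix H = [[-6, -4], [-4, -8]].
det(H) = 32, tr(H) = -14.
det(H) > 0 and tr(H) < 0, so H is negative definite everywhere: concave.

concave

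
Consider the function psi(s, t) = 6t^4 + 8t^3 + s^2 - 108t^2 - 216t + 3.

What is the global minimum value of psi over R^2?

psi(s,t) separates as P(s) + Q(t) + 3, so its minimum is min P + min Q + 3.
P'(s) = 2s vanishes at s ∈ {0}; Q'(t) = 24(t - 3)(t + 1)(t + 3) vanishes at t ∈ {-3, -1, 3}.
Local minima of P (where P''>0): P(0)=0. Local minima of Q: Q(-3)=-54, Q(3)=-918.
So the global minimum of psi is P(0) + Q(3) + 3 = 0 − 918 + 3 = -915, attained at (0, 3).

-915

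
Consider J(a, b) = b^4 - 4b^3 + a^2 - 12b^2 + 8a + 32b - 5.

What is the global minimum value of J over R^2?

-85

J(a,b) separates as P(a) + Q(b) − 5, so its minimum is min P + min Q − 5.
P'(a) = 2a + 8 vanishes at a ∈ {-4}; Q'(b) = 4(b - 4)(b - 1)(b + 2) vanishes at b ∈ {-2, 1, 4}.
Local minima of P (where P''>0): P(-4)=-16. Local minima of Q: Q(-2)=-64, Q(4)=-64.
So the global minimum of J is P(-4) + Q(-2) − 5 = -16 − 64 − 5 = -85, attained at (-4, -2).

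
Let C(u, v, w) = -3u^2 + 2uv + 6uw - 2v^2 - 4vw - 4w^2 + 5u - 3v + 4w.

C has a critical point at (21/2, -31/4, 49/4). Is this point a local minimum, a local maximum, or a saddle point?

local maximum

The Hessian is constant: H = [[-6, 2, 6], [2, -4, -4], [6, -4, -8]].
Leading principal minors: Δ₁ = -6, Δ₂ = 20, Δ₃ = -16.
The minors alternate sign starting negative (−, +, −), so H is negative definite: a local maximum.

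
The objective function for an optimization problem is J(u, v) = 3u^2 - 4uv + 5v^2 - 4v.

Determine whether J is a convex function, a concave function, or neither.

J is quadratic, so its Hessian is the constant matrix H = [[6, -4], [-4, 10]].
det(H) = 44, tr(H) = 16.
det(H) > 0 and tr(H) > 0, so H is positive definite everywhere: convex.

convex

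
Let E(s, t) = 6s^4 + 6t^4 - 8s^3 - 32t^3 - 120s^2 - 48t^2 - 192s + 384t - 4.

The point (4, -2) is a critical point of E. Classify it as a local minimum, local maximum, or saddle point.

The mixed partial ∂²E/∂s∂t is 0, so the Hessian at any point is diag(E_ss, E_tt) = diag(24(3s^2 - 2s - 10), 24(3t^2 - 8t - 4)).
At (4, -2): H = diag(720, 576).
Both eigenvalues are positive, so H is positive definite: a local minimum.

local minimum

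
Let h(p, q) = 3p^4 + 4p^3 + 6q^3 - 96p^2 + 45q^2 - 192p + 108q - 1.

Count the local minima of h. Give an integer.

h separates as a function of p plus a function of q, so ∇h=0 decouples.
∂h/∂p = 12(p - 4)(p + 1)(p + 4) = 0 at p ∈ {-4, -1, 4}; ∂h/∂q = 18(q + 2)(q + 3) = 0 at q ∈ {-3, -2}.
The Hessian is diagonal: diag(h_pp, h_qq). Second derivatives: h_pp(-4)=288, h_pp(-1)=-180, h_pp(4)=480; h_qq(-3)=-18, h_qq(-2)=18.
Local minima occur where both diagonal entries positive: (-4, -2), (4, -2). Count: 2.

2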